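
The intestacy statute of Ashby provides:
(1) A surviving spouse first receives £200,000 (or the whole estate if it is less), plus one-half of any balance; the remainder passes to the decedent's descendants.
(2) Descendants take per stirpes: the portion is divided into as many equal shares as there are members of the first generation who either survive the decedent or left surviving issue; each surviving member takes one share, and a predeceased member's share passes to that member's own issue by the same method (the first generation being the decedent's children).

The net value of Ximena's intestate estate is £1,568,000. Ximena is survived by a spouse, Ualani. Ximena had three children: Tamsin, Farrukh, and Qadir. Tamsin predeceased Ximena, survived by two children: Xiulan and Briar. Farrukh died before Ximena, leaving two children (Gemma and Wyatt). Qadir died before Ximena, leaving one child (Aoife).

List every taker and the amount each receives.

Ualani first takes £200,000, leaving a balance of £1,368,000. Ualani then takes one-half of the balance (£684,000), for a total of £884,000. The remaining £684,000 passes to the descendants.
The descendants' portion (£684,000) is divided into 3 shares of £228,000: Tamsin's £228,000 share passes to Tamsin's issue; Farrukh's £228,000 share passes to Farrukh's issue; Qadir's £228,000 share passes to Qadir's issue.
Tamsin's share (£228,000) is divided into 2 shares of £114,000: Xiulan and Briar each take £114,000.
Farrukh's share (£228,000) is divided into 2 shares of £114,000: Gemma and Wyatt each take £114,000.
Qadir's share (£228,000) passes entirely to Aoife.

Ualani: £884,000; Xiulan: £114,000; Briar: £114,000; Gemma: £114,000; Wyatt: £114,000; Aoife: £228,000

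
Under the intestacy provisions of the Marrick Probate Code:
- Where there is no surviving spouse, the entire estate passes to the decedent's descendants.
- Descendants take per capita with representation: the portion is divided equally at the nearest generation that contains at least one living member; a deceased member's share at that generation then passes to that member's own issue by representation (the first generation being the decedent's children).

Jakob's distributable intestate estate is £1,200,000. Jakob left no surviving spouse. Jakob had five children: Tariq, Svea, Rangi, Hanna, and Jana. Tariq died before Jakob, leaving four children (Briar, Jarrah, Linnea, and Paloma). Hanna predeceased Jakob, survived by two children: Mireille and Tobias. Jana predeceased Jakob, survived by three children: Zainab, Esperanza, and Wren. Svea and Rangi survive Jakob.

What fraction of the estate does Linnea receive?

The entire £1,200,000 passes to the descendants.
That amount (£1,200,000) is divided into 5 shares of £240,000: Svea and Rangi each take £240,000; Tariq's £240,000 share passes to Tariq's issue; Hanna's £240,000 share passes to Hanna's issue; Jana's £240,000 share passes to Jana's issue.
Tariq's share (£240,000) is divided into 4 shares of £60,000: Briar, Jarrah, Linnea, and Paloma each take £60,000.
Hanna's share (£240,000) is divided into 2 shares of £120,000: Mireille and Tobias each take £120,000.
Jana's share (£240,000) is divided into 3 shares of £80,000: Zainab, Esperanza, and Wren each take £80,000.

Linnea receives 1/20 of the estate.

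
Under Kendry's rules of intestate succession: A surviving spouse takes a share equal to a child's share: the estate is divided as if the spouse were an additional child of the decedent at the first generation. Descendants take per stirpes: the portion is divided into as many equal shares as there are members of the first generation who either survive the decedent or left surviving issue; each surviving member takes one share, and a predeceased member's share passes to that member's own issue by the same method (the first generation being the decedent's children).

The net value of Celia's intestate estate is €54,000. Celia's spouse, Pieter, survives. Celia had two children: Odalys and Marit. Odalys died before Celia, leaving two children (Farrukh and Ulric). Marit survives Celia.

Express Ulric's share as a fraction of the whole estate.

The spouse counts as an additional share at the children's level, so there are 3 primary shares of €18,000. Pieter takes one such share (€18,000).
The children's combined portion (€36,000) is divided into 2 shares of €18,000: Marit takes €18,000; Odalys's €18,000 share passes to Odalys's issue.
Odalys's share (€18,000) is divided into 2 shares of €9,000: Farrukh and Ulric each take €9,000.

Ulric receives 1/6 of the estate.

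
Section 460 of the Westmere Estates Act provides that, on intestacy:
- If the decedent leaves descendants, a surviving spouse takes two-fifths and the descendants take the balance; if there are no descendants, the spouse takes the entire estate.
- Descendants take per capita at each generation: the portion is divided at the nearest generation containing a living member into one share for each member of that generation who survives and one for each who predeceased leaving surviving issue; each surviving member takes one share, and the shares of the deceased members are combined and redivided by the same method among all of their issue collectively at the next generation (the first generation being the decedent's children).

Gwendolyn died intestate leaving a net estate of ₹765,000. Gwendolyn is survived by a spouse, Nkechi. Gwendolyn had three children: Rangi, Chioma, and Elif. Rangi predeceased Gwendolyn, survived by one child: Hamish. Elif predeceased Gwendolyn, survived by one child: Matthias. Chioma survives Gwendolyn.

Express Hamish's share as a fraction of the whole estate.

Nkechi takes two-fifths of ₹765,000 = ₹306,000. The remaining ₹459,000 passes to the descendants.
The descendants' portion (₹459,000) is divided at the children's generation into 3 shares of ₹153,000. Chioma takes ₹153,000. The 2 shares of the deceased (Rangi and Elif) are combined into a pool of ₹306,000.
That pool (₹306,000) is divided at the grandchildren's generation equally among Hamish and Matthias: ₹153,000 each.

Hamish receives 1/5 of the estate.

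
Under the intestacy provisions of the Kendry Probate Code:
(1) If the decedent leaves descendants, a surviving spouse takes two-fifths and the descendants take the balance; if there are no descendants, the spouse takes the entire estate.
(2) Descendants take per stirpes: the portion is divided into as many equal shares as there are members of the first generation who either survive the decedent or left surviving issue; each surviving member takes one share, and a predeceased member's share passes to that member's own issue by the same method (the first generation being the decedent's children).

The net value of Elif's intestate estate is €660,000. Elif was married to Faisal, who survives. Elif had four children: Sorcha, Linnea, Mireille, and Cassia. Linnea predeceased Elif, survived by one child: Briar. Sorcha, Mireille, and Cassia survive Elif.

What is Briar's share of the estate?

Briar receives €99,000.

Faisal takes two-fifths of €660,000 = €264,000. The remaining €396,000 passes to the descendants.
The descendants' portion (€396,000) is divided into 4 shares of €99,000: Sorcha, Mireille, and Cassia each take €99,000; Linnea's €99,000 share passes to Linnea's issue.
Linnea's share (€99,000) passes entirely to Briar.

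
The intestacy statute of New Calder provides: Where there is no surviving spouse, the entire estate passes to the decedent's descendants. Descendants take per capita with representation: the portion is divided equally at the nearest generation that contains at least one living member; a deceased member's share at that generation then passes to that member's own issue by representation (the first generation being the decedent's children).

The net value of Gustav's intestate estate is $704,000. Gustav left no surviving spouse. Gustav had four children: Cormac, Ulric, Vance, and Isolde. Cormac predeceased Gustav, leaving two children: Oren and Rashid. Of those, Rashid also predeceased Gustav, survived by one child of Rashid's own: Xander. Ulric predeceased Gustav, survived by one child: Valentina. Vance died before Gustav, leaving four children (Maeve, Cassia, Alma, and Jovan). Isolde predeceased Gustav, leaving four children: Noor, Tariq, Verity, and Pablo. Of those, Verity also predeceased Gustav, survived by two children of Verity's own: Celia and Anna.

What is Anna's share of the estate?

The entire $704,000 passes to the descendants.
No child survives, so the initial division is made at the grandchildren's generation.
That amount ($704,000) is divided into 11 shares of $64,000: Oren, Valentina, Maeve, Cassia, Alma, Jovan, Noor, Tariq, and Pablo each take $64,000; Rashid's $64,000 share passes to Rashid's issue; Verity's $64,000 share passes to Verity's issue.
Rashid's share ($64,000) passes entirely to Xander.
Verity's share ($64,000) is divided into 2 shares of $32,000: Celia and Anna each take $32,000.

Anna receives $32,000.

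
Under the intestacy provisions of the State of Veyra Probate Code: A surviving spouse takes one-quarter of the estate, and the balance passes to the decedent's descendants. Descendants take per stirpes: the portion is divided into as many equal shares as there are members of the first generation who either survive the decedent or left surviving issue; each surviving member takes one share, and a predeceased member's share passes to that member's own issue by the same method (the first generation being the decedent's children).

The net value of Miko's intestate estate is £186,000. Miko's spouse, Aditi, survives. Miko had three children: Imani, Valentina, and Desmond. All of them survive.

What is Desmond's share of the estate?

Desmond receives £46,500.

Aditi takes one-quarter of £186,000 = £46,500. The remaining £139,500 passes to the descendants.
The descendants' portion (£139,500) is divided into 3 shares of £46,500: Imani, Valentina, and Desmond each take £46,500.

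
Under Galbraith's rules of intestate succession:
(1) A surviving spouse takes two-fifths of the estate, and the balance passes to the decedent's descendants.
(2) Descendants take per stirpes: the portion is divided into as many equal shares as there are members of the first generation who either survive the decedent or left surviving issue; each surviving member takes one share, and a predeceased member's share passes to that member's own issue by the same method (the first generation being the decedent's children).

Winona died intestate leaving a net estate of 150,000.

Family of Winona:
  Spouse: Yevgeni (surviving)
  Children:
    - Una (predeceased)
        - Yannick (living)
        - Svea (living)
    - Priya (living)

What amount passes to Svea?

Svea receives 22,500.

Yevgeni takes two-fifths of 150,000 = 60,000. The remaining 90,000 passes to the descendants.
The descendants' portion (90,000) is divided into 2 shares of 45,000: Priya takes 45,000; Una's 45,000 share passes to Una's issue.
Una's share (45,000) is divided into 2 shares of 22,500: Yannick and Svea each take 22,500.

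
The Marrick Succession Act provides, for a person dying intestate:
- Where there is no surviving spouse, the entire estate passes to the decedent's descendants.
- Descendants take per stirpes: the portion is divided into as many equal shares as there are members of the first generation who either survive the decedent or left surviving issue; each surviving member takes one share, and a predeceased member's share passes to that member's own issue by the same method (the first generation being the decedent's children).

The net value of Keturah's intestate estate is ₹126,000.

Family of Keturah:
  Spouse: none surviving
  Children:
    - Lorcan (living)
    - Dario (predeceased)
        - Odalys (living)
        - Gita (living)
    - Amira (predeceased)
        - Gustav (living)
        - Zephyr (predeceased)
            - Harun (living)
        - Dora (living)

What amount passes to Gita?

The entire ₹126,000 passes to the descendants.
That amount (₹126,000) is divided into 3 shares of ₹42,000: Lorcan takes ₹42,000; Dario's ₹42,000 share passes to Dario's issue; Amira's ₹42,000 share passes to Amira's issue.
Dario's share (₹42,000) is divided into 2 shares of ₹21,000: Odalys and Gita each take ₹21,000.
Amira's share (₹42,000) is divided into 3 shares of ₹14,000: Gustav and Dora each take ₹14,000; Zephyr's ₹14,000 share passes to Zephyr's issue.
Zephyr's share (₹14,000) passes entirely to Harun.

Gita receives ₹21,000.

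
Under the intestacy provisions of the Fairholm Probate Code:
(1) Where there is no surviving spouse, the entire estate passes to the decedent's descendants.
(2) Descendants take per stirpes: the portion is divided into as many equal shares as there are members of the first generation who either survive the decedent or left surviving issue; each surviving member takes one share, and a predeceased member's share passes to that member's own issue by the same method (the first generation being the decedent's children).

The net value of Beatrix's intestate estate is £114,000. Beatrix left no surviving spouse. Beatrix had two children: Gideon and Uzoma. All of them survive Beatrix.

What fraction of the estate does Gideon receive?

The entire £114,000 passes to the descendants.
That amount (£114,000) is divided into 2 shares of £57,000: Gideon and Uzoma each take £57,000.

Gideon receives 1/2 of the estate.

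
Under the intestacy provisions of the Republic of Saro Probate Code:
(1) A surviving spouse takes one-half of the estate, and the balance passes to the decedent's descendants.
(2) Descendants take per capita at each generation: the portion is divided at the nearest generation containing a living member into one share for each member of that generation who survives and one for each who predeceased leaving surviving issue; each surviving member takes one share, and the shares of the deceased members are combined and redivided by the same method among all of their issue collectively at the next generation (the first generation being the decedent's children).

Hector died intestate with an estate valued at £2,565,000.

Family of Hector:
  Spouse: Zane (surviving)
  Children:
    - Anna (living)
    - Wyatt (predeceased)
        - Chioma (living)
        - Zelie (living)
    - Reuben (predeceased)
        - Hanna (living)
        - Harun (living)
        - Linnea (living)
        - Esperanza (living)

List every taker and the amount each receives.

Zane takes one-half of £2,565,000 = £1,282,500. The remaining £1,282,500 passes to the descendants.
The descendants' portion (£1,282,500) is divided at the children's generation into 3 shares of £427,500. Anna takes £427,500. The 2 shares of the deceased (Wyatt and Reuben) are combined into a pool of £855,000.
That pool (£855,000) is divided at the grandchildren's generation equally among Chioma, Zelie, Hanna, Harun, Linnea, and Esperanza: £142,500 each.

Zane: £1,282,500; Anna: £427,500; Chioma: £142,500; Zelie: £142,500; Hanna: £142,500; Harun: £142,500; Linnea: £142,500; Esperanza: £142,500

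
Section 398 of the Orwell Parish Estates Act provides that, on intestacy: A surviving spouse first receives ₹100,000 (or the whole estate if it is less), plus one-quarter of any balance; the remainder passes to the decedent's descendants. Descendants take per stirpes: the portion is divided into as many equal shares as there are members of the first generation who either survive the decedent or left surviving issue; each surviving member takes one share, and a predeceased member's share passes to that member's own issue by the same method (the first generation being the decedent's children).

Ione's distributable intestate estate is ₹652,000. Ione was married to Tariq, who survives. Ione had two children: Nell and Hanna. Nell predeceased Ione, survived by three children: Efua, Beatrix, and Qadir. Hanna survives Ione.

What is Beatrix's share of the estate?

Beatrix receives ₹69,000.

Tariq first takes ₹100,000, leaving a balance of ₹552,000. Tariq then takes one-quarter of the balance (₹138,000), for a total of ₹238,000. The remaining ₹414,000 passes to the descendants.
The descendants' portion (₹414,000) is divided into 2 shares of ₹207,000: Hanna takes ₹207,000; Nell's ₹207,000 share passes to Nell's issue.
Nell's share (₹207,000) is divided into 3 shares of ₹69,000: Efua, Beatrix, and Qadir each take ₹69,000.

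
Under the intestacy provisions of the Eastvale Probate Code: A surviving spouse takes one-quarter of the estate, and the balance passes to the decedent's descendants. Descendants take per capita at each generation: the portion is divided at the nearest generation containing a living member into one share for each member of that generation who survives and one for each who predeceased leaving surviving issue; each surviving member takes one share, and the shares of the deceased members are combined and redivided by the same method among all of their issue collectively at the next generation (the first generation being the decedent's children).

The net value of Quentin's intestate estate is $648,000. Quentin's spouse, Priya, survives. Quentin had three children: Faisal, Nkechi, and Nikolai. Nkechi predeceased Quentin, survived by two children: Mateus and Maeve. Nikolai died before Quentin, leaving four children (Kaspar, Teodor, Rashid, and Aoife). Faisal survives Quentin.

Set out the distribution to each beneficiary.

Priya takes one-quarter of $648,000 = $162,000. The remaining $486,000 passes to the descendants.
The descendants' portion ($486,000) is divided at the children's generation into 3 shares of $162,000. Faisal takes $162,000. The 2 shares of the deceased (Nkechi and Nikolai) are combined into a pool of $324,000.
That pool ($324,000) is divided at the grandchildren's generation equally among Mateus, Maeve, Kaspar, Teodor, Rashid, and Aoife: $54,000 each.

Priya: $162,000; Faisal: $162,000; Mateus: $54,000; Maeve: $54,000; Kaspar: $54,000; Teodor: $54,000; Rashid: $54,000; Aoife: $54,000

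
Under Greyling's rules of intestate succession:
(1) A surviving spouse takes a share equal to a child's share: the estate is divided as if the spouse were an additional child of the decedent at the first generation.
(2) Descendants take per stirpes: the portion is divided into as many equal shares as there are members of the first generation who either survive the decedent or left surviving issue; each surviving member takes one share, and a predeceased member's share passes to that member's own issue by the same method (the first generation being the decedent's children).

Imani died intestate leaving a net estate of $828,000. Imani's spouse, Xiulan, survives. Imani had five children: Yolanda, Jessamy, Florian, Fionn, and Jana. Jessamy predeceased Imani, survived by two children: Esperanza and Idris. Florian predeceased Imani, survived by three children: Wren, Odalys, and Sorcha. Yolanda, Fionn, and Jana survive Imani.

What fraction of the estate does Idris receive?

Idris receives 1/12 of the estate.

The spouse counts as an additional share at the children's level, so there are 6 primary shares of $138,000. Xiulan takes one such share ($138,000).
The children's combined portion ($690,000) is divided into 5 shares of $138,000: Yolanda, Fionn, and Jana each take $138,000; Jessamy's $138,000 share passes to Jessamy's issue; Florian's $138,000 share passes to Florian's issue.
Jessamy's share ($138,000) is divided into 2 shares of $69,000: Esperanza and Idris each take $69,000.
Florian's share ($138,000) is divided into 3 shares of $46,000: Wren, Odalys, and Sorcha each take $46,000.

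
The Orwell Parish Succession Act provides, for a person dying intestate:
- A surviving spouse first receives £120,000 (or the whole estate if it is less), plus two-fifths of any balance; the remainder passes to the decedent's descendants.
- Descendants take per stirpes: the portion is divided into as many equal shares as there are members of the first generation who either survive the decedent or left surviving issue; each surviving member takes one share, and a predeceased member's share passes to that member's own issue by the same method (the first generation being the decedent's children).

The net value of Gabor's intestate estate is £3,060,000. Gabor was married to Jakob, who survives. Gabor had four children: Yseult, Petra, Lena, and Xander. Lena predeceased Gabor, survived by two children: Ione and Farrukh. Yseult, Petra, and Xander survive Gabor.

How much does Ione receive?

Ione receives £220,500.

Jakob first takes £120,000, leaving a balance of £2,940,000. Jakob then takes two-fifths of the balance (£1,176,000), for a total of £1,296,000. The remaining £1,764,000 passes to the descendants.
The descendants' portion (£1,764,000) is divided into 4 shares of £441,000: Yseult, Petra, and Xander each take £441,000; Lena's £441,000 share passes to Lena's issue.
Lena's share (£441,000) is divided into 2 shares of £220,500: Ione and Farrukh each take £220,500.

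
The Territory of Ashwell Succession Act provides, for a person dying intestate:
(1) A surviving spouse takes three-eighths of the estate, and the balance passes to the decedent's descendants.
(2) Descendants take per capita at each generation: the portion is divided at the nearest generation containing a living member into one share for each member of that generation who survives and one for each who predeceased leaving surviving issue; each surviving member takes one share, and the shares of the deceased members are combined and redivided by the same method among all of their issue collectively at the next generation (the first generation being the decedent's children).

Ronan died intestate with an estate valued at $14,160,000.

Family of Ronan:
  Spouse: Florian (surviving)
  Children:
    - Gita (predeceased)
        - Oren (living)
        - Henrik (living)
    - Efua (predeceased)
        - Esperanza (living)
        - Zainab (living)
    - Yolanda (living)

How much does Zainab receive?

Florian takes three-eighths of $14,160,000 = $5,310,000. The remaining $8,850,000 passes to the descendants.
The descendants' portion ($8,850,000) is divided at the children's generation into 3 shares of $2,950,000. Yolanda takes $2,950,000. The 2 shares of the deceased (Gita and Efua) are combined into a pool of $5,900,000.
That pool ($5,900,000) is divided at the grandchildren's generation equally among Oren, Henrik, Esperanza, and Zainab: $1,475,000 each.

Zainab receives $1,475,000.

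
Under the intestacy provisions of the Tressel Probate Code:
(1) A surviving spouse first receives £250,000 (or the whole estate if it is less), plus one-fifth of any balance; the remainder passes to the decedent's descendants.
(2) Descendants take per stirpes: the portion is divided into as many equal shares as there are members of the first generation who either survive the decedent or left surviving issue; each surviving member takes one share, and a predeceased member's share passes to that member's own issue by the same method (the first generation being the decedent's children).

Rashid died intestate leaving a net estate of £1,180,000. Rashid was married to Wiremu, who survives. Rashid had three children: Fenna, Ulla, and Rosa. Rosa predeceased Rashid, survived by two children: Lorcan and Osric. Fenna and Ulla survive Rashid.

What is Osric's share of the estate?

Wiremu first takes £250,000, leaving a balance of £930,000. Wiremu then takes one-fifth of the balance (£186,000), for a total of £436,000. The remaining £744,000 passes to the descendants.
The descendants' portion (£744,000) is divided into 3 shares of £248,000: Fenna and Ulla each take £248,000; Rosa's £248,000 share passes to Rosa's issue.
Rosa's share (£248,000) is divided into 2 shares of £124,000: Lorcan and Osric each take £124,000.

Osric receives £124,000.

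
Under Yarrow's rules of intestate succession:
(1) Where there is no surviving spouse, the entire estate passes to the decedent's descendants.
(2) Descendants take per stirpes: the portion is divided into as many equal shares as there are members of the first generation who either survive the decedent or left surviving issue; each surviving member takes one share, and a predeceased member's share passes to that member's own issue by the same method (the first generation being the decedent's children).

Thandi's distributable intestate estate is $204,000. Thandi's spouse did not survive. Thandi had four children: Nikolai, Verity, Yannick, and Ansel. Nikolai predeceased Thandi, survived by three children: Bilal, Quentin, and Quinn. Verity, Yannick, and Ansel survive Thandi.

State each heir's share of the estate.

Bilal: $17,000; Quentin: $17,000; Quinn: $17,000; Verity: $51,000; Yannick: $51,000; Ansel: $51,000

The entire $204,000 passes to the descendants.
That amount ($204,000) is divided into 4 shares of $51,000: Verity, Yannick, and Ansel each take $51,000; Nikolai's $51,000 share passes to Nikolai's issue.
Nikolai's share ($51,000) is divided into 3 shares of $17,000: Bilal, Quentin, and Quinn each take $17,000.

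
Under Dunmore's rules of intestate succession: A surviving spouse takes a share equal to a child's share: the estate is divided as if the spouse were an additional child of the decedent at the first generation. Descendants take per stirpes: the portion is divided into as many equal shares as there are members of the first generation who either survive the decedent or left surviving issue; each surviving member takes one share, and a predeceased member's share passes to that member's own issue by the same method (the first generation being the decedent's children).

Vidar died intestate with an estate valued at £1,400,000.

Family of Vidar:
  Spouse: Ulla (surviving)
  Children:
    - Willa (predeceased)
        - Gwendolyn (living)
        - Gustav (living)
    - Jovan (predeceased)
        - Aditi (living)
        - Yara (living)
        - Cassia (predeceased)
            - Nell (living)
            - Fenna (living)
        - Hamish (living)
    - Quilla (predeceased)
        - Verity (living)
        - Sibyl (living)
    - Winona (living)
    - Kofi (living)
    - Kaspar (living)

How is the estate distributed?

The spouse counts as an additional share at the children's level, so there are 7 primary shares of £200,000. Ulla takes one such share (£200,000).
The children's combined portion (£1,200,000) is divided into 6 shares of £200,000: Winona, Kofi, and Kaspar each take £200,000; Willa's £200,000 share passes to Willa's issue; Jovan's £200,000 share passes to Jovan's issue; Quilla's £200,000 share passes to Quilla's issue.
Willa's share (£200,000) is divided into 2 shares of £100,000: Gwendolyn and Gustav each take £100,000.
Jovan's share (£200,000) is divided into 4 shares of £50,000: Aditi, Yara, and Hamish each take £50,000; Cassia's £50,000 share passes to Cassia's issue.
Cassia's share (£50,000) is divided into 2 shares of £25,000: Nell and Fenna each take £25,000.
Quilla's share (£200,000) is divided into 2 shares of £100,000: Verity and Sibyl each take £100,000.

Ulla: £200,000; Gwendolyn: £100,000; Gustav: £100,000; Aditi: £50,000; Yara: £50,000; Nell: £25,000; Fenna: £25,000; Hamish: £50,000; Verity: £100,000; Sibyl: £100,000; Winona: £200,000; Kofi: £200,000; Kaspar: £200,000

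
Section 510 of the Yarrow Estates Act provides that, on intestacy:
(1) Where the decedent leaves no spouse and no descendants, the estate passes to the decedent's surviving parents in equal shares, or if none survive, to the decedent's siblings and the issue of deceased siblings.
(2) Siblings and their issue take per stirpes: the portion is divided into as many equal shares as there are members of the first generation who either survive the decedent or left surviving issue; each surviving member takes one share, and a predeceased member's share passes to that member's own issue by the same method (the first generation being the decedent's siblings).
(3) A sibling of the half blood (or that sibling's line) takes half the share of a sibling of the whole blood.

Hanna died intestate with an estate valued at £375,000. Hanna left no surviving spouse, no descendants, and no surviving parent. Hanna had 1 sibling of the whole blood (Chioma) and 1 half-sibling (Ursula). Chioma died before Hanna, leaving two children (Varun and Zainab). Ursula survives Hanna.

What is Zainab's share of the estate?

The entire £375,000 passes to the siblings and their issue.
Counting each half-blood sibling's line as half a unit, there are 3/2 units in £375,000, so one unit is £250,000. Whole-blood lines (Chioma) take £250,000 each; half-blood lines (Ursula) take £125,000 each.
Chioma's share (£250,000) is divided into 2 shares of £125,000: Varun and Zainab each take £125,000.

Zainab receives £125,000.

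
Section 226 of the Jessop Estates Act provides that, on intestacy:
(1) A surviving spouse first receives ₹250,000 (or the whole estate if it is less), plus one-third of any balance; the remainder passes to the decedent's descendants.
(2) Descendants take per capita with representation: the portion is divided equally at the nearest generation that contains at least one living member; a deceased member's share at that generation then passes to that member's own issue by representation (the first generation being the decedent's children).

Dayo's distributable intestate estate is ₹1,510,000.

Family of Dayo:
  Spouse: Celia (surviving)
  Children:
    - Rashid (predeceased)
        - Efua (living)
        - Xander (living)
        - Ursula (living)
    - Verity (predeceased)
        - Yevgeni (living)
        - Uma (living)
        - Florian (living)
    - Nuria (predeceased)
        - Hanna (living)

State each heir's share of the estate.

Celia first takes ₹250,000, leaving a balance of ₹1,260,000. Celia then takes one-third of the balance (₹420,000), for a total of ₹670,000. The remaining ₹840,000 passes to the descendants.
No child survives, so the initial division is made at the grandchildren's generation.
The descendants' portion (₹840,000) is divided into 7 shares of ₹120,000: Efua, Xander, Ursula, Yevgeni, Uma, Florian, and Hanna each take ₹120,000.

Celia: ₹670,000; Efua: ₹120,000; Xander: ₹120,000; Ursula: ₹120,000; Yevgeni: ₹120,000; Uma: ₹120,000; Florian: ₹120,000; Hanna: ₹120,000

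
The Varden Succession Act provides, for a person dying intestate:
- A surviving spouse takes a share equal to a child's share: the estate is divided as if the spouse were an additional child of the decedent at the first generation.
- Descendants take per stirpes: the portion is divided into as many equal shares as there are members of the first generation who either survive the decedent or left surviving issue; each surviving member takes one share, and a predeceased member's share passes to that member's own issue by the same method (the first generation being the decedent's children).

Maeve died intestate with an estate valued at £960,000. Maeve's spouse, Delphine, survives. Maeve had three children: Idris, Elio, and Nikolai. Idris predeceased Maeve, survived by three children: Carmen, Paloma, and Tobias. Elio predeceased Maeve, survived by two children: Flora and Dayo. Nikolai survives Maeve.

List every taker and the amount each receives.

The spouse counts as an additional share at the children's level, so there are 4 primary shares of £240,000. Delphine takes one such share (£240,000).
The children's combined portion (£720,000) is divided into 3 shares of £240,000: Nikolai takes £240,000; Idris's £240,000 share passes to Idris's issue; Elio's £240,000 share passes to Elio's issue.
Idris's share (£240,000) is divided into 3 shares of £80,000: Carmen, Paloma, and Tobias each take £80,000.
Elio's share (£240,000) is divided into 2 shares of £120,000: Flora and Dayo each take £120,000.

Delphine: £240,000; Carmen: £80,000; Paloma: £80,000; Tobias: £80,000; Flora: £120,000; Dayo: £120,000; Nikolai: £240,000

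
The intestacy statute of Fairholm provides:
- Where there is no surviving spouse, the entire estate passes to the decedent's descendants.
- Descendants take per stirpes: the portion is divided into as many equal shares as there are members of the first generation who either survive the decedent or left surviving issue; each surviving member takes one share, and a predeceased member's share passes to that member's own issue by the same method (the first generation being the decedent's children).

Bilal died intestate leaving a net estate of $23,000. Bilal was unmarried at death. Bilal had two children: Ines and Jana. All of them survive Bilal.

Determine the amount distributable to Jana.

Jana receives $11,500.

The entire $23,000 passes to the descendants.
That amount ($23,000) is divided into 2 shares of $11,500: Ines and Jana each take $11,500.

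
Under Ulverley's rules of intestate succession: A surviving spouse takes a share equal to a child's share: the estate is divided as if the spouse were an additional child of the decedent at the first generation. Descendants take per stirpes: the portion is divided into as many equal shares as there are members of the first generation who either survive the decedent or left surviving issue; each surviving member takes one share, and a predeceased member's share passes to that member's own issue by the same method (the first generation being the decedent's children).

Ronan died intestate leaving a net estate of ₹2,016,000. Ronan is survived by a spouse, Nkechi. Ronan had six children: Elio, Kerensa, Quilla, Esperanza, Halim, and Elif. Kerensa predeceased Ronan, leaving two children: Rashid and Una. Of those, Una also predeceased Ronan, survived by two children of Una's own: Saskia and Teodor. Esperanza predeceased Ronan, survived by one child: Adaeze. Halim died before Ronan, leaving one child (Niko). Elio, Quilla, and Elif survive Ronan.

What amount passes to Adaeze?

Adaeze receives ₹288,000.

The spouse counts as an additional share at the children's level, so there are 7 primary shares of ₹288,000. Nkechi takes one such share (₹288,000).
The children's combined portion (₹1,728,000) is divided into 6 shares of ₹288,000: Elio, Quilla, and Elif each take ₹288,000; Kerensa's ₹288,000 share passes to Kerensa's issue; Esperanza's ₹288,000 share passes to Esperanza's issue; Halim's ₹288,000 share passes to Halim's issue.
Kerensa's share (₹288,000) is divided into 2 shares of ₹144,000: Rashid takes ₹144,000; Una's ₹144,000 share passes to Una's issue.
Una's share (₹144,000) is divided into 2 shares of ₹72,000: Saskia and Teodor each take ₹72,000.
Esperanza's share (₹288,000) passes entirely to Adaeze.
Halim's share (₹288,000) passes entirely to Niko.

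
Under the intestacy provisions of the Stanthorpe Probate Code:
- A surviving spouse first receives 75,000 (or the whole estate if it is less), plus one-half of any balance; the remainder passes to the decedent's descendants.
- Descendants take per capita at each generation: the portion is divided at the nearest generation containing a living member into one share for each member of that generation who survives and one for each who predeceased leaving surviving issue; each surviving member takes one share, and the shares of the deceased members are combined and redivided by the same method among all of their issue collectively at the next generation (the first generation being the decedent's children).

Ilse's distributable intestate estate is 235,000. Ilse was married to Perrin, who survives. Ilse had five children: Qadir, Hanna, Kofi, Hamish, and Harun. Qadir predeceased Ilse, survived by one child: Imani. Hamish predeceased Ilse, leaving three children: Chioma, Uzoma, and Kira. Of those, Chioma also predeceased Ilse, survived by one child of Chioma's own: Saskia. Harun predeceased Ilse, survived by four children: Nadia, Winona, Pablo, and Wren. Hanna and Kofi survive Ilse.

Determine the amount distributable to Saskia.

Saskia receives 6,000.

Perrin first takes 75,000, leaving a balance of 160,000. Perrin then takes one-half of the balance (80,000), for a total of 155,000. The remaining 80,000 passes to the descendants.
The descendants' portion (80,000) is divided at the children's generation into 5 shares of 16,000. Hanna and Kofi each take 16,000. The 3 shares of the deceased (Qadir, Hamish, and Harun) are combined into a pool of 48,000.
That pool (48,000) is divided at the grandchildren's generation into 8 shares of 6,000. Imani, Uzoma, Kira, Nadia, Winona, Pablo, and Wren each take 6,000. The remaining share for the deceased Chioma (6,000) is carried to the next generation.
That pool (6,000) passes entirely to Saskia, the sole taker at the great-grandchildren's generation.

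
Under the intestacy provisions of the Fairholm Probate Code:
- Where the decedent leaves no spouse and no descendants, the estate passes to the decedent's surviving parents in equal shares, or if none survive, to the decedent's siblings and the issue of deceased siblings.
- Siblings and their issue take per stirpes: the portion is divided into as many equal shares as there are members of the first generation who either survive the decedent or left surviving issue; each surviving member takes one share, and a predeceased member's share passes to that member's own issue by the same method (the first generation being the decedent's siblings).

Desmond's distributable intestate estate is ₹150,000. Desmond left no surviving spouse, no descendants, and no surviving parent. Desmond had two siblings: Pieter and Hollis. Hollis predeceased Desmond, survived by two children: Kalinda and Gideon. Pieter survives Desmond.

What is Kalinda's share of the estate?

The entire ₹150,000 passes to the siblings and their issue.
That amount (₹150,000) is divided into 2 shares of ₹75,000: Pieter takes ₹75,000; Hollis's ₹75,000 share passes to Hollis's issue.
Hollis's share (₹75,000) is divided into 2 shares of ₹37,500: Kalinda and Gideon each take ₹37,500.

Kalinda receives ₹37,500.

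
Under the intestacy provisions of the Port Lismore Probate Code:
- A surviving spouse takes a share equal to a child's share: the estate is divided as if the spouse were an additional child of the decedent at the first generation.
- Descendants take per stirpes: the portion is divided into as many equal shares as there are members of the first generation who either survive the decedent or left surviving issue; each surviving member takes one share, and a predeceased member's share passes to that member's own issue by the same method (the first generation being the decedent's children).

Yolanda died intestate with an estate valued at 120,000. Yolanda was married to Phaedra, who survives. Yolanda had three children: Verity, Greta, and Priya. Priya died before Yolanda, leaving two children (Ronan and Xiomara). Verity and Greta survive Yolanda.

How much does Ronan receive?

The spouse counts as an additional share at the children's level, so there are 4 primary shares of 30,000. Phaedra takes one such share (30,000).
The children's combined portion (90,000) is divided into 3 shares of 30,000: Verity and Greta each take 30,000; Priya's 30,000 share passes to Priya's issue.
Priya's share (30,000) is divided into 2 shares of 15,000: Ronan and Xiomara each take 15,000.

Ronan receives 15,000.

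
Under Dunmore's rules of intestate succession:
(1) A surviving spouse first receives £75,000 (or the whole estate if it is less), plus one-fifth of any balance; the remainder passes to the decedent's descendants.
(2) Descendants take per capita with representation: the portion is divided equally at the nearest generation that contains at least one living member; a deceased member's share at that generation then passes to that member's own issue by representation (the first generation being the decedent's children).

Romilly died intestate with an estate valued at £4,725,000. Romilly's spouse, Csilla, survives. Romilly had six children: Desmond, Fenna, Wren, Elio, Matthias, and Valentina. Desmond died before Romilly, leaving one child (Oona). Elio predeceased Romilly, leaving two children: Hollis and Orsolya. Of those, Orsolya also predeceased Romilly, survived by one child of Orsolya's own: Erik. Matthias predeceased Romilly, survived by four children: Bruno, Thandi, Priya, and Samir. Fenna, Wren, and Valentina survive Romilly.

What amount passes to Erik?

Erik receives £310,000.

Csilla first takes £75,000, leaving a balance of £4,650,000. Csilla then takes one-fifth of the balance (£930,000), for a total of £1,005,000. The remaining £3,720,000 passes to the descendants.
The descendants' portion (£3,720,000) is divided into 6 shares of £620,000: Fenna, Wren, and Valentina each take £620,000; Desmond's £620,000 share passes to Desmond's issue; Elio's £620,000 share passes to Elio's issue; Matthias's £620,000 share passes to Matthias's issue.
Desmond's share (£620,000) passes entirely to Oona.
Elio's share (£620,000) is divided into 2 shares of £310,000: Hollis takes £310,000; Orsolya's £310,000 share passes to Orsolya's issue.
Orsolya's share (£310,000) passes entirely to Erik.
Matthias's share (£620,000) is divided into 4 shares of £155,000: Bruno, Thandi, Priya, and Samir each take £155,000.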